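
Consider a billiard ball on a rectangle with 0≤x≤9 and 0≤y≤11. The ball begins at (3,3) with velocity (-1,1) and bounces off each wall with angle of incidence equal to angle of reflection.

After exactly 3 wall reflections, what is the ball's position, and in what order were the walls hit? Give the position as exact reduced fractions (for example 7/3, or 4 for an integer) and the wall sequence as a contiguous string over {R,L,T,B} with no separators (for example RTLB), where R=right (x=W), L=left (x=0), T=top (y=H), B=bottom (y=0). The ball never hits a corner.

Final position: (9,7)
Wall sequence: LTR

1. t=3 → L at (0,6); v=(1,1)
2. t=5 → T at (5,11); v=(1,-1)
3. t=4 → R at (9,7); v=(-1,-1)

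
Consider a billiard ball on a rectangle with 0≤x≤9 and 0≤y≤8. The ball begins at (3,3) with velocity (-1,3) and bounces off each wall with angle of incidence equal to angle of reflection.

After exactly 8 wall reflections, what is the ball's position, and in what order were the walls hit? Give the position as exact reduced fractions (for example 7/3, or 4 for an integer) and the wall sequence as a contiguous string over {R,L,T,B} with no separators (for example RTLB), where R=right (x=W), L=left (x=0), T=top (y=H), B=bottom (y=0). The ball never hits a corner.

1. t=5/3 → T at (4/3,8); v=(-1,-3)
2. t=4/3 → L at (0,4); v=(1,-3)
3. t=4/3 → B at (4/3,0); v=(1,3)
4. t=8/3 → T at (4,8); v=(1,-3)
5. t=8/3 → B at (20/3,0); v=(1,3)
6. t=7/3 → R at (9,7); v=(-1,3)
7. t=1/3 → T at (26/3,8); v=(-1,-3)
8. t=8/3 → B at (6,0); v=(-1,3)

Final position: (6,0)
Wall sequence: TLBTBRTB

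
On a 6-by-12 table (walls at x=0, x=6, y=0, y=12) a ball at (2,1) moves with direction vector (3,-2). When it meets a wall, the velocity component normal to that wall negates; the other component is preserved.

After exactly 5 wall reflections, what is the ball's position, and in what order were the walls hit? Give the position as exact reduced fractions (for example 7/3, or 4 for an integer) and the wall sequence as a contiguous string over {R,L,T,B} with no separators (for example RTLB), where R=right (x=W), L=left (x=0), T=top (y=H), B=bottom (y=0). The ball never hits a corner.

Final position: (5/2,12)
Wall sequence: BRLRT

1. t=1/2 → B at (7/2,0); v=(3,2)
2. t=5/6 → R at (6,5/3); v=(-3,2)
3. t=2 → L at (0,17/3); v=(3,2)
4. t=2 → R at (6,29/3); v=(-3,2)
5. t=7/6 → T at (5/2,12); v=(-3,-2)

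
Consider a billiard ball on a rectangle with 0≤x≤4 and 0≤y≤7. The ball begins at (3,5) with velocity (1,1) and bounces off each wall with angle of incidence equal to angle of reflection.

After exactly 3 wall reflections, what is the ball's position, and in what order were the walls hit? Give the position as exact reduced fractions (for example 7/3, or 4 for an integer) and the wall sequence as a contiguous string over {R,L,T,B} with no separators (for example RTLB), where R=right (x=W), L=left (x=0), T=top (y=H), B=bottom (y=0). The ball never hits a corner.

Final position: (0,4)
Wall sequence: RTL

1. t=1 → R at (4,6); v=(-1,1)
2. t=1 → T at (3,7); v=(-1,-1)
3. t=3 → L at (0,4); v=(1,-1)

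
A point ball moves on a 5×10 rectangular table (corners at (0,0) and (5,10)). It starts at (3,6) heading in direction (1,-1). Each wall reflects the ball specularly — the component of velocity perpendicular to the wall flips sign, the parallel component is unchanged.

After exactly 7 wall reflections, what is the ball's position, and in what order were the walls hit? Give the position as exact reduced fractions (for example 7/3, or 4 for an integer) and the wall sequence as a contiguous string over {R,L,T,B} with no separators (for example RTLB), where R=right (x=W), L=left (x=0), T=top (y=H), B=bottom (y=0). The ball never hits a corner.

Final position: (5,4)
Wall sequence: RBLRTLR

1. t=2 → R at (5,4); v=(-1,-1)
2. t=4 → B at (1,0); v=(-1,1)
3. t=1 → L at (0,1); v=(1,1)
4. t=5 → R at (5,6); v=(-1,1)
5. t=4 → T at (1,10); v=(-1,-1)
6. t=1 → L at (0,9); v=(1,-1)
7. t=5 → R at (5,4); v=(-1,-1)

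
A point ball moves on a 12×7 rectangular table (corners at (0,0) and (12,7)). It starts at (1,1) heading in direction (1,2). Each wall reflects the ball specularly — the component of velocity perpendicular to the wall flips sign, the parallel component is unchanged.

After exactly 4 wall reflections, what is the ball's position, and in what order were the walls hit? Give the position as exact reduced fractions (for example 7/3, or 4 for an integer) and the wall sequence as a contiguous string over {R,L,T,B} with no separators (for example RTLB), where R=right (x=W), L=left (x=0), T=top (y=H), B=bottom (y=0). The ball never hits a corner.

Final position: (12,5)
Wall sequence: TBTR

1. t=3 → T at (4,7); v=(1,-2)
2. t=7/2 → B at (15/2,0); v=(1,2)
3. t=7/2 → T at (11,7); v=(1,-2)
4. t=1 → R at (12,5); v=(-1,-2)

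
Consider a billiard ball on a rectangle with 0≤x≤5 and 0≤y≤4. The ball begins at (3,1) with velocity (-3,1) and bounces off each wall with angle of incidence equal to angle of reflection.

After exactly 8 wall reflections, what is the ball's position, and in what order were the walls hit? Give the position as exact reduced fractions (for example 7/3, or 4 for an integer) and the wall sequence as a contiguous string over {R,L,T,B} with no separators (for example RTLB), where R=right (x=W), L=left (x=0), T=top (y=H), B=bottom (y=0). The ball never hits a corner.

1. t=1 → L at (0,2); v=(3,1)
2. t=5/3 → R at (5,11/3); v=(-3,1)
3. t=1/3 → T at (4,4); v=(-3,-1)
4. t=4/3 → L at (0,8/3); v=(3,-1)
5. t=5/3 → R at (5,1); v=(-3,-1)
6. t=1 → B at (2,0); v=(-3,1)
7. t=2/3 → L at (0,2/3); v=(3,1)
8. t=5/3 → R at (5,7/3); v=(-3,1)

Final position: (5,7/3)
Wall sequence: LRTLRBLR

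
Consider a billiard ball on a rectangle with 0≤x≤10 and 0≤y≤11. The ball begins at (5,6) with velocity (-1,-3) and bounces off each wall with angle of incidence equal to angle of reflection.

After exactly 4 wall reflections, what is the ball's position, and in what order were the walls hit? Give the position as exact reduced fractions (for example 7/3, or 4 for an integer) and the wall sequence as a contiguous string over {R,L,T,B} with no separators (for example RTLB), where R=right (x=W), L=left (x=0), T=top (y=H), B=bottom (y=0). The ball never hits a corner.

1. t=2 → B at (3,0); v=(-1,3)
2. t=3 → L at (0,9); v=(1,3)
3. t=2/3 → T at (2/3,11); v=(1,-3)
4. t=11/3 → B at (13/3,0); v=(1,3)

Final position: (13/3,0)
Wall sequence: BLTB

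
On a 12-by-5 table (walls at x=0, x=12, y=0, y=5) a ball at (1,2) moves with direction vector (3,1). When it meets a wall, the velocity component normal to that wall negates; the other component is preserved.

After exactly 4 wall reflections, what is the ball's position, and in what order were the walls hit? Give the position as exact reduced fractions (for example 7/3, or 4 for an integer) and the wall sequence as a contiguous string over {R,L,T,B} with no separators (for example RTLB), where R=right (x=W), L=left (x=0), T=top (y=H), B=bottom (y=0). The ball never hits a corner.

1. t=3 → T at (10,5); v=(3,-1)
2. t=2/3 → R at (12,13/3); v=(-3,-1)
3. t=4 → L at (0,1/3); v=(3,-1)
4. t=1/3 → B at (1,0); v=(3,1)

Final position: (1,0)
Wall sequence: TRLB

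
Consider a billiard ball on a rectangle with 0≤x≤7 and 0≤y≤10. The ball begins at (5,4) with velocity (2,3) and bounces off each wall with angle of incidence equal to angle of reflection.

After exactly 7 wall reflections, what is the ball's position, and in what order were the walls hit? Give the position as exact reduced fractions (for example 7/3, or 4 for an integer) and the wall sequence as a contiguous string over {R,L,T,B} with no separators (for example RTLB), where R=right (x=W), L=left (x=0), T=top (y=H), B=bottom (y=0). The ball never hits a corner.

Final position: (0,3/2)
Wall sequence: RTLBRTL

1. t=1 → R at (7,7); v=(-2,3)
2. t=1 → T at (5,10); v=(-2,-3)
3. t=5/2 → L at (0,5/2); v=(2,-3)
4. t=5/6 → B at (5/3,0); v=(2,3)
5. t=8/3 → R at (7,8); v=(-2,3)
6. t=2/3 → T at (17/3,10); v=(-2,-3)
7. t=17/6 → L at (0,3/2); v=(2,-3)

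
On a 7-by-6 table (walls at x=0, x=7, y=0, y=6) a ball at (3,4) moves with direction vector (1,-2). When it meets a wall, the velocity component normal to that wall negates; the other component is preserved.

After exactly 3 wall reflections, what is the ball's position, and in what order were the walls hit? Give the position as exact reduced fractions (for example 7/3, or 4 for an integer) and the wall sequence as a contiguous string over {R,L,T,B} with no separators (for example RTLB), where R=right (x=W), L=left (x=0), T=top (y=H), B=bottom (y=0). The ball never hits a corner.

1. t=2 → B at (5,0); v=(1,2)
2. t=2 → R at (7,4); v=(-1,2)
3. t=1 → T at (6,6); v=(-1,-2)

Final position: (6,6)
Wall sequence: BRT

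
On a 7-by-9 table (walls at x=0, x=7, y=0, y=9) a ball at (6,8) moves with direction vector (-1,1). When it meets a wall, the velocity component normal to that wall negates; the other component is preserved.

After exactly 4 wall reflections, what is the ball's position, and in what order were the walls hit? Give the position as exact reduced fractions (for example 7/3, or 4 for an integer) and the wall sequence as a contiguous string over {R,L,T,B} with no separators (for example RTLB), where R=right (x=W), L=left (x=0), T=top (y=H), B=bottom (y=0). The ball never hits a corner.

Final position: (7,3)
Wall sequence: TLBR

1. t=1 → T at (5,9); v=(-1,-1)
2. t=5 → L at (0,4); v=(1,-1)
3. t=4 → B at (4,0); v=(1,1)
4. t=3 → R at (7,3); v=(-1,1)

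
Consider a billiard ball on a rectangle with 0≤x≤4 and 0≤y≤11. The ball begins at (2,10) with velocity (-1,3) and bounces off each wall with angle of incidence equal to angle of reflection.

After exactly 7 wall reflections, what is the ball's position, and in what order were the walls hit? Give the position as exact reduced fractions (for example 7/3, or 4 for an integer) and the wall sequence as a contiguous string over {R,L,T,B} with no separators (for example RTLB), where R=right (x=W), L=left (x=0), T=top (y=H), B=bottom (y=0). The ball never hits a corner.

1. t=1/3 → T at (5/3,11); v=(-1,-3)
2. t=5/3 → L at (0,6); v=(1,-3)
3. t=2 → B at (2,0); v=(1,3)
4. t=2 → R at (4,6); v=(-1,3)
5. t=5/3 → T at (7/3,11); v=(-1,-3)
6. t=7/3 → L at (0,4); v=(1,-3)
7. t=4/3 → B at (4/3,0); v=(1,3)

Final position: (4/3,0)
Wall sequence: TLBRTLB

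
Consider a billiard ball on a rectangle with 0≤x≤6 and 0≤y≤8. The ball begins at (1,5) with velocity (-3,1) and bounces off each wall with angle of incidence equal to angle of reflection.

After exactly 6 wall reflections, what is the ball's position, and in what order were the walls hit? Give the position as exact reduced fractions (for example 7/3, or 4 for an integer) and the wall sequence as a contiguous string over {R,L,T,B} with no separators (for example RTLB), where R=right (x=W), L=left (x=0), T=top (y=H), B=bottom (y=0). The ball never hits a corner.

Final position: (0,8/3)
Wall sequence: LRTLRL

1. t=1/3 → L at (0,16/3); v=(3,1)
2. t=2 → R at (6,22/3); v=(-3,1)
3. t=2/3 → T at (4,8); v=(-3,-1)
4. t=4/3 → L at (0,20/3); v=(3,-1)
5. t=2 → R at (6,14/3); v=(-3,-1)
6. t=2 → L at (0,8/3); v=(3,-1)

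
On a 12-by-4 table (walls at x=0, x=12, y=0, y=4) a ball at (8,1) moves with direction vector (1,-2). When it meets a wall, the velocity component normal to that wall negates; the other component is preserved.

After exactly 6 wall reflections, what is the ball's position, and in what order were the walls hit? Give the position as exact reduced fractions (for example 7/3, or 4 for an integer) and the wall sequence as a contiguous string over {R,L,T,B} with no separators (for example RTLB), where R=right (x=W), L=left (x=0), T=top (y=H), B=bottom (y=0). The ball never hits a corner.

Final position: (15/2,0)
Wall sequence: BTRBTB

1. t=1/2 → B at (17/2,0); v=(1,2)
2. t=2 → T at (21/2,4); v=(1,-2)
3. t=3/2 → R at (12,1); v=(-1,-2)
4. t=1/2 → B at (23/2,0); v=(-1,2)
5. t=2 → T at (19/2,4); v=(-1,-2)
6. t=2 → B at (15/2,0); v=(-1,2)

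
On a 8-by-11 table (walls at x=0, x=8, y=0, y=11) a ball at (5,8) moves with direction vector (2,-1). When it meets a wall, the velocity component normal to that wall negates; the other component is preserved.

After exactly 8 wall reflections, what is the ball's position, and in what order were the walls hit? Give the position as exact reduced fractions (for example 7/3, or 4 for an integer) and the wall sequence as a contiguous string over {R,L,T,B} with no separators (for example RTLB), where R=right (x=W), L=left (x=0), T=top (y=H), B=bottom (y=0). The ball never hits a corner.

Final position: (0,17/2)
Wall sequence: RLBRLRTL

1. t=3/2 → R at (8,13/2); v=(-2,-1)
2. t=4 → L at (0,5/2); v=(2,-1)
3. t=5/2 → B at (5,0); v=(2,1)
4. t=3/2 → R at (8,3/2); v=(-2,1)
5. t=4 → L at (0,11/2); v=(2,1)
6. t=4 → R at (8,19/2); v=(-2,1)
7. t=3/2 → T at (5,11); v=(-2,-1)
8. t=5/2 → L at (0,17/2); v=(2,-1)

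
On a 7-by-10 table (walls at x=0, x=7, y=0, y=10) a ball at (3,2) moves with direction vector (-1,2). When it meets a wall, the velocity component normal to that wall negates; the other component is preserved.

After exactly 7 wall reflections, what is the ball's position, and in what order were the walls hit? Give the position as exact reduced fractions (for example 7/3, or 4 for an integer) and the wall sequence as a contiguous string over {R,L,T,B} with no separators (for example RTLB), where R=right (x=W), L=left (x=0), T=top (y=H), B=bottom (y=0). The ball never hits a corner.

Final position: (2,0)
Wall sequence: LTBRTLB

1. t=3 → L at (0,8); v=(1,2)
2. t=1 → T at (1,10); v=(1,-2)
3. t=5 → B at (6,0); v=(1,2)
4. t=1 → R at (7,2); v=(-1,2)
5. t=4 → T at (3,10); v=(-1,-2)
6. t=3 → L at (0,4); v=(1,-2)
7. t=2 → B at (2,0); v=(1,2)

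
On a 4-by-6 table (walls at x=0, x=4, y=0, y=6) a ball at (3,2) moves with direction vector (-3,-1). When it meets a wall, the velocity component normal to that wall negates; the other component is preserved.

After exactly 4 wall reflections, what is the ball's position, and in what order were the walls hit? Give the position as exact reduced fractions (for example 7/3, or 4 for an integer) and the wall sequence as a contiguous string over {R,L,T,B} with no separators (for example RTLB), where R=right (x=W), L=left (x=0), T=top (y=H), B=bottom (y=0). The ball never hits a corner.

1. t=1 → L at (0,1); v=(3,-1)
2. t=1 → B at (3,0); v=(3,1)
3. t=1/3 → R at (4,1/3); v=(-3,1)
4. t=4/3 → L at (0,5/3); v=(3,1)

Final position: (0,5/3)
Wall sequence: LBRL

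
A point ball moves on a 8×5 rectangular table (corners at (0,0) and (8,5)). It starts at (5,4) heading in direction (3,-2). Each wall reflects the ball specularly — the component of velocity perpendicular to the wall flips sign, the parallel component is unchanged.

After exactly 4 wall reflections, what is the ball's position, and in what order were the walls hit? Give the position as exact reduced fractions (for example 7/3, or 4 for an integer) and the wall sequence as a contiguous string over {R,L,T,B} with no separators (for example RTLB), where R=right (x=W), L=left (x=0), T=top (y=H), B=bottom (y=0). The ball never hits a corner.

1. t=1 → R at (8,2); v=(-3,-2)
2. t=1 → B at (5,0); v=(-3,2)
3. t=5/3 → L at (0,10/3); v=(3,2)
4. t=5/6 → T at (5/2,5); v=(3,-2)

Final position: (5/2,5)
Wall sequence: RBLT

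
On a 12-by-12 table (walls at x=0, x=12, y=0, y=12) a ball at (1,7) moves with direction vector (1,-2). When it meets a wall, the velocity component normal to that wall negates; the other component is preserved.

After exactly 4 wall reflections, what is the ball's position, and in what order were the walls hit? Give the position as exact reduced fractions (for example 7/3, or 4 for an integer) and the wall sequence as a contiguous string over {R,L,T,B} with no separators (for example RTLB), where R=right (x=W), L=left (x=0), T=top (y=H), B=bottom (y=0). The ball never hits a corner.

1. t=7/2 → B at (9/2,0); v=(1,2)
2. t=6 → T at (21/2,12); v=(1,-2)
3. t=3/2 → R at (12,9); v=(-1,-2)
4. t=9/2 → B at (15/2,0); v=(-1,2)

Final position: (15/2,0)
Wall sequence: BTRB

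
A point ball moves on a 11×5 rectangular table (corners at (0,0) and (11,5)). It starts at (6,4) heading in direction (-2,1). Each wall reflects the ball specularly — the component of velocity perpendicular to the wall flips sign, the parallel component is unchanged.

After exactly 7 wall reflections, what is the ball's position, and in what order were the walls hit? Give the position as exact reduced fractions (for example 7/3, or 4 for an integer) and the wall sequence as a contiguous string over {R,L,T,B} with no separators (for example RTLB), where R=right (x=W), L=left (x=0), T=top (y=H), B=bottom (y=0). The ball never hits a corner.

1. t=1 → T at (4,5); v=(-2,-1)
2. t=2 → L at (0,3); v=(2,-1)
3. t=3 → B at (6,0); v=(2,1)
4. t=5/2 → R at (11,5/2); v=(-2,1)
5. t=5/2 → T at (6,5); v=(-2,-1)
6. t=3 → L at (0,2); v=(2,-1)
7. t=2 → B at (4,0); v=(2,1)

Final position: (4,0)
Wall sequence: TLBRTLB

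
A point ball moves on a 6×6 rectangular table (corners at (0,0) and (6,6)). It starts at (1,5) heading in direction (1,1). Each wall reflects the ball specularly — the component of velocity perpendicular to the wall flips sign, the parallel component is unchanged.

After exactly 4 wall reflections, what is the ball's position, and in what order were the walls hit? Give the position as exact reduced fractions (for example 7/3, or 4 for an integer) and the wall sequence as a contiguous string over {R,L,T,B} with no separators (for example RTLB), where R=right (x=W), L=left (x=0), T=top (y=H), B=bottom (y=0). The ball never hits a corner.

Final position: (0,4)
Wall sequence: TRBL

1. t=1 → T at (2,6); v=(1,-1)
2. t=4 → R at (6,2); v=(-1,-1)
3. t=2 → B at (4,0); v=(-1,1)
4. t=4 → L at (0,4); v=(1,1)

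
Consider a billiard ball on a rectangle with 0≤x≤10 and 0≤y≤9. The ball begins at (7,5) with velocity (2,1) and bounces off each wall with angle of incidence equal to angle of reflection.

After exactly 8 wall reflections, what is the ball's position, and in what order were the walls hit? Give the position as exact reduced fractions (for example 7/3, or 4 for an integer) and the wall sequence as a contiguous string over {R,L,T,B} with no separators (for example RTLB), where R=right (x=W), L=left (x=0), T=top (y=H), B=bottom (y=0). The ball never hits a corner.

1. t=3/2 → R at (10,13/2); v=(-2,1)
2. t=5/2 → T at (5,9); v=(-2,-1)
3. t=5/2 → L at (0,13/2); v=(2,-1)
4. t=5 → R at (10,3/2); v=(-2,-1)
5. t=3/2 → B at (7,0); v=(-2,1)
6. t=7/2 → L at (0,7/2); v=(2,1)
7. t=5 → R at (10,17/2); v=(-2,1)
8. t=1/2 → T at (9,9); v=(-2,-1)

Final position: (9,9)
Wall sequence: RTLRBLRT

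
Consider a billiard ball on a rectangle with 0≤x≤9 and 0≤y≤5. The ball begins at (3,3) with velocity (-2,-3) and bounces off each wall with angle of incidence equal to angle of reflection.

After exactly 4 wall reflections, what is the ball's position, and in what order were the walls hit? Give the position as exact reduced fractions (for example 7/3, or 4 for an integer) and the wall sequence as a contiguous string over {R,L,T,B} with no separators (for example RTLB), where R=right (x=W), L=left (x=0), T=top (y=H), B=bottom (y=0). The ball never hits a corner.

Final position: (17/3,0)
Wall sequence: BLTB

1. t=1 → B at (1,0); v=(-2,3)
2. t=1/2 → L at (0,3/2); v=(2,3)
3. t=7/6 → T at (7/3,5); v=(2,-3)
4. t=5/3 → B at (17/3,0); v=(2,3)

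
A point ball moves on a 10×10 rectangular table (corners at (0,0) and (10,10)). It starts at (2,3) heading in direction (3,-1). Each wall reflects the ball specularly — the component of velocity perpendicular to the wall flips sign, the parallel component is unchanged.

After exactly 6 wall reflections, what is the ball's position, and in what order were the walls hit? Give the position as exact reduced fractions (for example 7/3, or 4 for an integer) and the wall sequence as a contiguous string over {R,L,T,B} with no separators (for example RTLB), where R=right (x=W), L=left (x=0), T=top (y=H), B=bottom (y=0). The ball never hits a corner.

Final position: (1,10)
Wall sequence: RBLRLT

1. t=8/3 → R at (10,1/3); v=(-3,-1)
2. t=1/3 → B at (9,0); v=(-3,1)
3. t=3 → L at (0,3); v=(3,1)
4. t=10/3 → R at (10,19/3); v=(-3,1)
5. t=10/3 → L at (0,29/3); v=(3,1)
6. t=1/3 → T at (1,10); v=(3,-1)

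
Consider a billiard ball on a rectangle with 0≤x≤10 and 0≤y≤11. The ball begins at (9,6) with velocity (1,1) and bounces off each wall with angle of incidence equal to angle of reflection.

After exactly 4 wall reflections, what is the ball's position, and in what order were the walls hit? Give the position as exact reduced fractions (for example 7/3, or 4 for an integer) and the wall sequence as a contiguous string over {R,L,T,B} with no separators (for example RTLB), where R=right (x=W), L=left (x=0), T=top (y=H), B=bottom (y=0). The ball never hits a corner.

1. t=1 → R at (10,7); v=(-1,1)
2. t=4 → T at (6,11); v=(-1,-1)
3. t=6 → L at (0,5); v=(1,-1)
4. t=5 → B at (5,0); v=(1,1)

Final position: (5,0)
Wall sequence: RTLB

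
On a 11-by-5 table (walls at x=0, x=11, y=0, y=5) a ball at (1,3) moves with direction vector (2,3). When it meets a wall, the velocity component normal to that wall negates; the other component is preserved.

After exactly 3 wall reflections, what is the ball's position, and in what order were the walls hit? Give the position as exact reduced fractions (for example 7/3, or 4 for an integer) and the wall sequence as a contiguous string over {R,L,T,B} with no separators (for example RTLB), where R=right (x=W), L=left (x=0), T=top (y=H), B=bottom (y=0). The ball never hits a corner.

Final position: (9,5)
Wall sequence: TBT

1. t=2/3 → T at (7/3,5); v=(2,-3)
2. t=5/3 → B at (17/3,0); v=(2,3)
3. t=5/3 → T at (9,5); v=(2,-3)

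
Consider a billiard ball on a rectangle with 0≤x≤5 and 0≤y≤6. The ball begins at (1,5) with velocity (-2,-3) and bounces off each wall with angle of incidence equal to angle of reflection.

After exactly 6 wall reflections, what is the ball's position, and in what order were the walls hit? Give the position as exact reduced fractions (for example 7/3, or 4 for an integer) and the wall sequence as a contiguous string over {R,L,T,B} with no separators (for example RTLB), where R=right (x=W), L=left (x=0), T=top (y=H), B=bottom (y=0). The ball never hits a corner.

Final position: (1/3,0)
Wall sequence: LBRTLB

1. t=1/2 → L at (0,7/2); v=(2,-3)
2. t=7/6 → B at (7/3,0); v=(2,3)
3. t=4/3 → R at (5,4); v=(-2,3)
4. t=2/3 → T at (11/3,6); v=(-2,-3)
5. t=11/6 → L at (0,1/2); v=(2,-3)
6. t=1/6 → B at (1/3,0); v=(2,3)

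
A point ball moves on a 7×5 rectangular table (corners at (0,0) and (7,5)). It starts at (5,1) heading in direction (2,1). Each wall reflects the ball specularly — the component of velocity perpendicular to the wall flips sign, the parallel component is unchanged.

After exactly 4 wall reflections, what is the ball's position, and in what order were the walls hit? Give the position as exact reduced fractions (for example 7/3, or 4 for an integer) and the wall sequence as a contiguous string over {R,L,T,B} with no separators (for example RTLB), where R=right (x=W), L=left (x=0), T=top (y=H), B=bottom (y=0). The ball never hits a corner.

1. t=1 → R at (7,2); v=(-2,1)
2. t=3 → T at (1,5); v=(-2,-1)
3. t=1/2 → L at (0,9/2); v=(2,-1)
4. t=7/2 → R at (7,1); v=(-2,-1)

Final position: (7,1)
Wall sequence: RTLR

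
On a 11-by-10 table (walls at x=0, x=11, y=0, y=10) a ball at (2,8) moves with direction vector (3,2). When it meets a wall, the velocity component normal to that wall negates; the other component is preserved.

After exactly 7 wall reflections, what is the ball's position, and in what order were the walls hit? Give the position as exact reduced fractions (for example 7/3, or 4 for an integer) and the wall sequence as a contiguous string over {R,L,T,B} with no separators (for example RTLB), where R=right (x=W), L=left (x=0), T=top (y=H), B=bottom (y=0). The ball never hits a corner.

1. t=1 → T at (5,10); v=(3,-2)
2. t=2 → R at (11,6); v=(-3,-2)
3. t=3 → B at (2,0); v=(-3,2)
4. t=2/3 → L at (0,4/3); v=(3,2)
5. t=11/3 → R at (11,26/3); v=(-3,2)
6. t=2/3 → T at (9,10); v=(-3,-2)
7. t=3 → L at (0,4); v=(3,-2)

Final position: (0,4)
Wall sequence: TRBLRTL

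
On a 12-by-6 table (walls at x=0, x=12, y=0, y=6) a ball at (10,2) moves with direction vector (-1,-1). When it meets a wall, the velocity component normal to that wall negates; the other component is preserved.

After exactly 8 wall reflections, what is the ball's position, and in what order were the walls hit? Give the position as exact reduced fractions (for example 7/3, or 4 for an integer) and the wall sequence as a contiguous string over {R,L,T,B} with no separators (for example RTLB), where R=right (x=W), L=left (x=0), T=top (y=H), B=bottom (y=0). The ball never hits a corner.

Final position: (2,6)
Wall sequence: BTLBTRBT

1. t=2 → B at (8,0); v=(-1,1)
2. t=6 → T at (2,6); v=(-1,-1)
3. t=2 → L at (0,4); v=(1,-1)
4. t=4 → B at (4,0); v=(1,1)
5. t=6 → T at (10,6); v=(1,-1)
6. t=2 → R at (12,4); v=(-1,-1)
7. t=4 → B at (8,0); v=(-1,1)
8. t=6 → T at (2,6); v=(-1,-1)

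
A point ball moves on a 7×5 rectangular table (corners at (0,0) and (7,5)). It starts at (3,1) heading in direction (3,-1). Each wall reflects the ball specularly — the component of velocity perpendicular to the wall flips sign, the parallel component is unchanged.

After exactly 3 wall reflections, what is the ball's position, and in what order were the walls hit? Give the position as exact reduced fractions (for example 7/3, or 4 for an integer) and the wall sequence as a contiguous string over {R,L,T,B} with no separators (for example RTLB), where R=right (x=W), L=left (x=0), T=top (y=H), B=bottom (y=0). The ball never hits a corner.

Final position: (0,8/3)
Wall sequence: BRL

1. t=1 → B at (6,0); v=(3,1)
2. t=1/3 → R at (7,1/3); v=(-3,1)
3. t=7/3 → L at (0,8/3); v=(3,1)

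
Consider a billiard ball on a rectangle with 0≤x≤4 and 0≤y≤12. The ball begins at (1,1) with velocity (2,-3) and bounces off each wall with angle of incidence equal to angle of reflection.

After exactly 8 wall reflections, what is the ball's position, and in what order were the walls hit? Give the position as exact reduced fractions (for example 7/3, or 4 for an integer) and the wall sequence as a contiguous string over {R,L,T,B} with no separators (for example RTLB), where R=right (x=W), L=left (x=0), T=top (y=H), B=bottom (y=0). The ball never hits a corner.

Final position: (4,7/2)
Wall sequence: BRLTRLBR

1. t=1/3 → B at (5/3,0); v=(2,3)
2. t=7/6 → R at (4,7/2); v=(-2,3)
3. t=2 → L at (0,19/2); v=(2,3)
4. t=5/6 → T at (5/3,12); v=(2,-3)
5. t=7/6 → R at (4,17/2); v=(-2,-3)
6. t=2 → L at (0,5/2); v=(2,-3)
7. t=5/6 → B at (5/3,0); v=(2,3)
8. t=7/6 → R at (4,7/2); v=(-2,3)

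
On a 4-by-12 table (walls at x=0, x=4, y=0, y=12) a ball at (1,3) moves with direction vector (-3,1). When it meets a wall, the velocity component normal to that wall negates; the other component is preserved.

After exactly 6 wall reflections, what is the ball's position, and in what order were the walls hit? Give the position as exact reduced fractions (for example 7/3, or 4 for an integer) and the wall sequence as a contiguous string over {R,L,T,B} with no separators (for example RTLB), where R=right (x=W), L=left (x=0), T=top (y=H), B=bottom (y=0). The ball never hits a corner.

Final position: (4,10)
Wall sequence: LRLRLR

1. t=1/3 → L at (0,10/3); v=(3,1)
2. t=4/3 → R at (4,14/3); v=(-3,1)
3. t=4/3 → L at (0,6); v=(3,1)
4. t=4/3 → R at (4,22/3); v=(-3,1)
5. t=4/3 → L at (0,26/3); v=(3,1)
6. t=4/3 → R at (4,10); v=(-3,1)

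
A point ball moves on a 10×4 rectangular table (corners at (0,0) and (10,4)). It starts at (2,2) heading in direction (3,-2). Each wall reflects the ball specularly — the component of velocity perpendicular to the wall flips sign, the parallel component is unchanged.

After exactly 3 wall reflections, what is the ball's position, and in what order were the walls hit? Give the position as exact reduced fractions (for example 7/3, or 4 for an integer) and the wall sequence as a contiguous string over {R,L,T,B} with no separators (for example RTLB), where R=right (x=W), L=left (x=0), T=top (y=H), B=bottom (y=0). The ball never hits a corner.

1. t=1 → B at (5,0); v=(3,2)
2. t=5/3 → R at (10,10/3); v=(-3,2)
3. t=1/3 → T at (9,4); v=(-3,-2)

Final position: (9,4)
Wall sequence: BRT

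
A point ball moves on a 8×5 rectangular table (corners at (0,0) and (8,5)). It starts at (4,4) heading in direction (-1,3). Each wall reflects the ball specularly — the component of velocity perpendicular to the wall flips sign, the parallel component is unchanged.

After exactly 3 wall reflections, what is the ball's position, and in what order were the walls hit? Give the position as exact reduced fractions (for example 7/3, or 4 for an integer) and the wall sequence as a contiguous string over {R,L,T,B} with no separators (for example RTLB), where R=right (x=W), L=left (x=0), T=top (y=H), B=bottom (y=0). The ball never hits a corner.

1. t=1/3 → T at (11/3,5); v=(-1,-3)
2. t=5/3 → B at (2,0); v=(-1,3)
3. t=5/3 → T at (1/3,5); v=(-1,-3)

Final position: (1/3,5)
Wall sequence: TBT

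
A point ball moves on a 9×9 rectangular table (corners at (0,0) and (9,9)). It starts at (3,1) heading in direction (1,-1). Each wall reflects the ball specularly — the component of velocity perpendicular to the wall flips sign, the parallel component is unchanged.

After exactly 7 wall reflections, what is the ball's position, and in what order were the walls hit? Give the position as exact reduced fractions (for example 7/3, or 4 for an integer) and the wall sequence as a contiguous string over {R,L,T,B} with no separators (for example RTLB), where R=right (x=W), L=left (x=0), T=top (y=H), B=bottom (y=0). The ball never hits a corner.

Final position: (5,9)
Wall sequence: BRTLBRT

1. t=1 → B at (4,0); v=(1,1)
2. t=5 → R at (9,5); v=(-1,1)
3. t=4 → T at (5,9); v=(-1,-1)
4. t=5 → L at (0,4); v=(1,-1)
5. t=4 → B at (4,0); v=(1,1)
6. t=5 → R at (9,5); v=(-1,1)
7. t=4 → T at (5,9); v=(-1,-1)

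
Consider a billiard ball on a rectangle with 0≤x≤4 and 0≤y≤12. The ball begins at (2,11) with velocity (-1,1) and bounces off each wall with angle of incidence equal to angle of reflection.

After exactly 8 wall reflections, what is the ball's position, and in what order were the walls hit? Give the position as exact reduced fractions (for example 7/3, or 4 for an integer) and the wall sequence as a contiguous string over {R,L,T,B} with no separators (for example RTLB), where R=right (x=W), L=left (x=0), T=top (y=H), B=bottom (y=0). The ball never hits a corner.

1. t=1 → T at (1,12); v=(-1,-1)
2. t=1 → L at (0,11); v=(1,-1)
3. t=4 → R at (4,7); v=(-1,-1)
4. t=4 → L at (0,3); v=(1,-1)
5. t=3 → B at (3,0); v=(1,1)
6. t=1 → R at (4,1); v=(-1,1)
7. t=4 → L at (0,5); v=(1,1)
8. t=4 → R at (4,9); v=(-1,1)

Final position: (4,9)
Wall sequence: TLRLBRLR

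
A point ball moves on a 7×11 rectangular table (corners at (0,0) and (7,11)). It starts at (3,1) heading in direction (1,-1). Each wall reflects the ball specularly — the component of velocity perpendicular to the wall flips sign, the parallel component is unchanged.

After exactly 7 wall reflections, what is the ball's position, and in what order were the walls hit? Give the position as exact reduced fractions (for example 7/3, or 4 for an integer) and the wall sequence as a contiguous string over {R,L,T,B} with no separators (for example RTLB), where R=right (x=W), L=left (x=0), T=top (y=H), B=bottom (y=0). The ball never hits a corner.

1. t=1 → B at (4,0); v=(1,1)
2. t=3 → R at (7,3); v=(-1,1)
3. t=7 → L at (0,10); v=(1,1)
4. t=1 → T at (1,11); v=(1,-1)
5. t=6 → R at (7,5); v=(-1,-1)
6. t=5 → B at (2,0); v=(-1,1)
7. t=2 → L at (0,2); v=(1,1)

Final position: (0,2)
Wall sequence: BRLTRBL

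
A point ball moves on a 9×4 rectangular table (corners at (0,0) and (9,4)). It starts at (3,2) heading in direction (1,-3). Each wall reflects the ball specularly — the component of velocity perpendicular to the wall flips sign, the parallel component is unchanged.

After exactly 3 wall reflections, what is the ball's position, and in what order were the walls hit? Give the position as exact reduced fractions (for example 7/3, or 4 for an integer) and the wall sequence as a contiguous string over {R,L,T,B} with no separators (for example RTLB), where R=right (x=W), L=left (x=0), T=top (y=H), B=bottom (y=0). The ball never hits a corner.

Final position: (19/3,0)
Wall sequence: BTB

1. t=2/3 → B at (11/3,0); v=(1,3)
2. t=4/3 → T at (5,4); v=(1,-3)
3. t=4/3 → B at (19/3,0); v=(1,3)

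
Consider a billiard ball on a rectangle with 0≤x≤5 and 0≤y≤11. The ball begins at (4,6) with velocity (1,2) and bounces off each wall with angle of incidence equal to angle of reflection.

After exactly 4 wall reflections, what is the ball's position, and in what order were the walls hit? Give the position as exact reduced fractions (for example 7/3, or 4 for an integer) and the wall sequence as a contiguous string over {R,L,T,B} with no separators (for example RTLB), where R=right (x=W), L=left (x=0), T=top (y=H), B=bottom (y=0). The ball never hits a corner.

Final position: (2,0)
Wall sequence: RTLB

1. t=1 → R at (5,8); v=(-1,2)
2. t=3/2 → T at (7/2,11); v=(-1,-2)
3. t=7/2 → L at (0,4); v=(1,-2)
4. t=2 → B at (2,0); v=(1,2)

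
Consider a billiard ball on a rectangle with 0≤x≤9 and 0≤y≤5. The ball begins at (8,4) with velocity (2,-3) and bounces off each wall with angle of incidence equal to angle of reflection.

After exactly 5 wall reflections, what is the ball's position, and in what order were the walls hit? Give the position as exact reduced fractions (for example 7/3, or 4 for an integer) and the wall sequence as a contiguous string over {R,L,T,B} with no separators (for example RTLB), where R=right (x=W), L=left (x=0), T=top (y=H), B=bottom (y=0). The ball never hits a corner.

1. t=1/2 → R at (9,5/2); v=(-2,-3)
2. t=5/6 → B at (22/3,0); v=(-2,3)
3. t=5/3 → T at (4,5); v=(-2,-3)
4. t=5/3 → B at (2/3,0); v=(-2,3)
5. t=1/3 → L at (0,1); v=(2,3)

Final position: (0,1)
Wall sequence: RBTBL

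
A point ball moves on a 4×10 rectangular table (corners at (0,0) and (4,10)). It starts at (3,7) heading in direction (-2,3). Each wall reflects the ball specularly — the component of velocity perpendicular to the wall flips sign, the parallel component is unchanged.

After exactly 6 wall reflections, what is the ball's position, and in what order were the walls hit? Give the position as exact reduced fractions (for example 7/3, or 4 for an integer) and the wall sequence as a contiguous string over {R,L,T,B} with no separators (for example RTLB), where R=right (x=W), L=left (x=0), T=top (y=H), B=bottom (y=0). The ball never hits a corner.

Final position: (4,19/2)
Wall sequence: TLRBLR

1. t=1 → T at (1,10); v=(-2,-3)
2. t=1/2 → L at (0,17/2); v=(2,-3)
3. t=2 → R at (4,5/2); v=(-2,-3)
4. t=5/6 → B at (7/3,0); v=(-2,3)
5. t=7/6 → L at (0,7/2); v=(2,3)
6. t=2 → R at (4,19/2); v=(-2,3)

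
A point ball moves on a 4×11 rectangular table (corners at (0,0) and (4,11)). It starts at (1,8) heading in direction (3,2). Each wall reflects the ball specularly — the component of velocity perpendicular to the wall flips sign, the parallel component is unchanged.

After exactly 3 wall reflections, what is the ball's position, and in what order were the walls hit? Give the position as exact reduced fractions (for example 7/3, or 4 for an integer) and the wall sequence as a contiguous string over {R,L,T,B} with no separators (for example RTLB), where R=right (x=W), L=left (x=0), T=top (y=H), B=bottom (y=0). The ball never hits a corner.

Final position: (0,28/3)
Wall sequence: RTL

1. t=1 → R at (4,10); v=(-3,2)
2. t=1/2 → T at (5/2,11); v=(-3,-2)
3. t=5/6 → L at (0,28/3); v=(3,-2)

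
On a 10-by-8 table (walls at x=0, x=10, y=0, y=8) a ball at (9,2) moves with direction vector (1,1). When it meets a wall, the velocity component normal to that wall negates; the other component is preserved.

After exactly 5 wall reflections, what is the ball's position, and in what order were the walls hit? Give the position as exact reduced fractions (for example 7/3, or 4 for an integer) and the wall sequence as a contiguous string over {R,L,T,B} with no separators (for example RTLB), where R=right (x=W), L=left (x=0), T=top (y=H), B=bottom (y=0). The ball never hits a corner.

1. t=1 → R at (10,3); v=(-1,1)
2. t=5 → T at (5,8); v=(-1,-1)
3. t=5 → L at (0,3); v=(1,-1)
4. t=3 → B at (3,0); v=(1,1)
5. t=7 → R at (10,7); v=(-1,1)

Final position: (10,7)
Wall sequence: RTLBR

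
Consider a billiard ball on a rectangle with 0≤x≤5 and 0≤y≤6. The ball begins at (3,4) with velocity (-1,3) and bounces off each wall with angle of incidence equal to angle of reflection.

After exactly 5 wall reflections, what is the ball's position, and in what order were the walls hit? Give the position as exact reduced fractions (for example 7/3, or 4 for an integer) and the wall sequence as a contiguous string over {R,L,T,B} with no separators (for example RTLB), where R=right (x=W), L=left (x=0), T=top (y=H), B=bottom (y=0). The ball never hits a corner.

Final position: (11/3,0)
Wall sequence: TBLTB

1. t=2/3 → T at (7/3,6); v=(-1,-3)
2. t=2 → B at (1/3,0); v=(-1,3)
3. t=1/3 → L at (0,1); v=(1,3)
4. t=5/3 → T at (5/3,6); v=(1,-3)
5. t=2 → B at (11/3,0); v=(1,3)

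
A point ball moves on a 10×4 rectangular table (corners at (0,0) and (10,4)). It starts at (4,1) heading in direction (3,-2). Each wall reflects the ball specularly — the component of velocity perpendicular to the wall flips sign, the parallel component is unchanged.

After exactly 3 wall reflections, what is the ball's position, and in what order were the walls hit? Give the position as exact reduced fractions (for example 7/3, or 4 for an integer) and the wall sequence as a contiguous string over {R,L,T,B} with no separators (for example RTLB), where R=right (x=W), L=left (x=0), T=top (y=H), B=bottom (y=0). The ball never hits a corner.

1. t=1/2 → B at (11/2,0); v=(3,2)
2. t=3/2 → R at (10,3); v=(-3,2)
3. t=1/2 → T at (17/2,4); v=(-3,-2)

Final position: (17/2,4)
Wall sequence: BRT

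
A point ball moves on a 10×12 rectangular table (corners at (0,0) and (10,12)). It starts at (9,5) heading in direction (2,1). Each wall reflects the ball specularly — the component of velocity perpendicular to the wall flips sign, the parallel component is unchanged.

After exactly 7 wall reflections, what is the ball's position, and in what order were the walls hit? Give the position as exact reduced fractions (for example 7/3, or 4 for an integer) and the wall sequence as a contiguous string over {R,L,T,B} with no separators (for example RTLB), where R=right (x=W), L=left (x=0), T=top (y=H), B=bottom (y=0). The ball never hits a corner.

1. t=1/2 → R at (10,11/2); v=(-2,1)
2. t=5 → L at (0,21/2); v=(2,1)
3. t=3/2 → T at (3,12); v=(2,-1)
4. t=7/2 → R at (10,17/2); v=(-2,-1)
5. t=5 → L at (0,7/2); v=(2,-1)
6. t=7/2 → B at (7,0); v=(2,1)
7. t=3/2 → R at (10,3/2); v=(-2,1)

Final position: (10,3/2)
Wall sequence: RLTRLBR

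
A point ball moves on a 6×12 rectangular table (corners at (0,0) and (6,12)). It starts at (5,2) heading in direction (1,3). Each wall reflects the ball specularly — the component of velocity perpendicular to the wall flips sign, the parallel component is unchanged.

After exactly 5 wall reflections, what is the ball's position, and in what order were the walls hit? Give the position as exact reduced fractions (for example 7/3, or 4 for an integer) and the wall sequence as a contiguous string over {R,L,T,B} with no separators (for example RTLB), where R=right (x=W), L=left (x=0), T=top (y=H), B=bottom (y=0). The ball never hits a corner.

Final position: (13/3,12)
Wall sequence: RTLBT

1. t=1 → R at (6,5); v=(-1,3)
2. t=7/3 → T at (11/3,12); v=(-1,-3)
3. t=11/3 → L at (0,1); v=(1,-3)
4. t=1/3 → B at (1/3,0); v=(1,3)
5. t=4 → T at (13/3,12); v=(1,-3)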